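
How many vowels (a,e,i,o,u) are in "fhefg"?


Input: fhefg
Checking each character:
  'f' at position 0: consonant
  'h' at position 1: consonant
  'e' at position 2: vowel (running total: 1)
  'f' at position 3: consonant
  'g' at position 4: consonant
Total vowels: 1

1


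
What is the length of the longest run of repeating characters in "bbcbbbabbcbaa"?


Input: "bbcbbbabbcbaa"
Scanning for longest run:
  Position 1 ('b'): continues run of 'b', length=2
  Position 2 ('c'): new char, reset run to 1
  Position 3 ('b'): new char, reset run to 1
  Position 4 ('b'): continues run of 'b', length=2
  Position 5 ('b'): continues run of 'b', length=3
  Position 6 ('a'): new char, reset run to 1
  Position 7 ('b'): new char, reset run to 1
  Position 8 ('b'): continues run of 'b', length=2
  Position 9 ('c'): new char, reset run to 1
  Position 10 ('b'): new char, reset run to 1
  Position 11 ('a'): new char, reset run to 1
  Position 12 ('a'): continues run of 'a', length=2
Longest run: 'b' with length 3

3


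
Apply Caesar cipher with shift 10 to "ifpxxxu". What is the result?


Caesar cipher: shift "ifpxxxu" by 10
  'i' (pos 8) + 10 = pos 18 = 's'
  'f' (pos 5) + 10 = pos 15 = 'p'
  'p' (pos 15) + 10 = pos 25 = 'z'
  'x' (pos 23) + 10 = pos 7 = 'h'
  'x' (pos 23) + 10 = pos 7 = 'h'
  'x' (pos 23) + 10 = pos 7 = 'h'
  'u' (pos 20) + 10 = pos 4 = 'e'
Result: spzhhhe

spzhhhe


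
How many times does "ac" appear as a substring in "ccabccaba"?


Searching for "ac" in "ccabccaba"
Scanning each position:
  Position 0: "cc" => no
  Position 1: "ca" => no
  Position 2: "ab" => no
  Position 3: "bc" => no
  Position 4: "cc" => no
  Position 5: "ca" => no
  Position 6: "ab" => no
  Position 7: "ba" => no
Total occurrences: 0

0


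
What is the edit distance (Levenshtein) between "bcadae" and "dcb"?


Computing edit distance: "bcadae" -> "dcb"
DP table:
           d    c    b
      0    1    2    3
  b   1    1    2    2
  c   2    2    1    2
  a   3    3    2    2
  d   4    3    3    3
  a   5    4    4    4
  e   6    5    5    5
Edit distance = dp[6][3] = 5

5


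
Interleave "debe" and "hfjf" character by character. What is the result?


Interleaving "debe" and "hfjf":
  Position 0: 'd' from first, 'h' from second => "dh"
  Position 1: 'e' from first, 'f' from second => "ef"
  Position 2: 'b' from first, 'j' from second => "bj"
  Position 3: 'e' from first, 'f' from second => "ef"
Result: dhefbjef

dhefbjef


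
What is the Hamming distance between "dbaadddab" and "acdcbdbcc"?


Comparing "dbaadddab" and "acdcbdbcc" position by position:
  Position 0: 'd' vs 'a' => differ
  Position 1: 'b' vs 'c' => differ
  Position 2: 'a' vs 'd' => differ
  Position 3: 'a' vs 'c' => differ
  Position 4: 'd' vs 'b' => differ
  Position 5: 'd' vs 'd' => same
  Position 6: 'd' vs 'b' => differ
  Position 7: 'a' vs 'c' => differ
  Position 8: 'b' vs 'c' => differ
Total differences (Hamming distance): 8

8


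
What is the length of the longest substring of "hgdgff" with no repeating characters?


Input: "hgdgff"
Sliding window (track last position of each char):
  Position 0 ('h'): window [0,0] length 1 -- new best
  Position 1 ('g'): window [0,1] length 2 -- new best
  Position 2 ('d'): window [0,2] length 3 -- new best
  Position 3 ('g'): repeat (last at 1), move window start to 2
  Position 3 ('g'): window [2,3] length 2
  Position 4 ('f'): window [2,4] length 3
  Position 5 ('f'): repeat (last at 4), move window start to 5
  Position 5 ('f'): window [5,5] length 1
Longest substring with no repeats: "hgd" with length 3

3


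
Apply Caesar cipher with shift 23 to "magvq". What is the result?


Caesar cipher: shift "magvq" by 23
  'm' (pos 12) + 23 = pos 9 = 'j'
  'a' (pos 0) + 23 = pos 23 = 'x'
  'g' (pos 6) + 23 = pos 3 = 'd'
  'v' (pos 21) + 23 = pos 18 = 's'
  'q' (pos 16) + 23 = pos 13 = 'n'
Result: jxdsn

jxdsn


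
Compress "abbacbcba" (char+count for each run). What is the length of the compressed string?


Input: abbacbcba
Runs:
  'a' x 1 => "a1"
  'b' x 2 => "b2"
  'a' x 1 => "a1"
  'c' x 1 => "c1"
  'b' x 1 => "b1"
  'c' x 1 => "c1"
  'b' x 1 => "b1"
  'a' x 1 => "a1"
Compressed: "a1b2a1c1b1c1b1a1"
Compressed length: 16

16


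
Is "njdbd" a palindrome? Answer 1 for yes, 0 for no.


Input: njdbd
Reversed: dbdjn
  Compare pos 0 ('n') with pos 4 ('d'): MISMATCH
  Compare pos 1 ('j') with pos 3 ('b'): MISMATCH
Result: not a palindrome

0


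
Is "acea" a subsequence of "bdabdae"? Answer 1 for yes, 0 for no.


Check if "acea" is a subsequence of "bdabdae"
Greedy scan:
  Position 0 ('b'): no match needed
  Position 1 ('d'): no match needed
  Position 2 ('a'): matches sub[0] = 'a'
  Position 3 ('b'): no match needed
  Position 4 ('d'): no match needed
  Position 5 ('a'): no match needed
  Position 6 ('e'): no match needed
Only matched 1/4 characters => not a subsequence

0


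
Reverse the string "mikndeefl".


Input: mikndeefl
Reading characters right to left:
  Position 8: 'l'
  Position 7: 'f'
  Position 6: 'e'
  Position 5: 'e'
  Position 4: 'd'
  Position 3: 'n'
  Position 2: 'k'
  Position 1: 'i'
  Position 0: 'm'
Reversed: lfeednkim

lfeednkim


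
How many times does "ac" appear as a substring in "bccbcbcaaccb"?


Searching for "ac" in "bccbcbcaaccb"
Scanning each position:
  Position 0: "bc" => no
  Position 1: "cc" => no
  Position 2: "cb" => no
  Position 3: "bc" => no
  Position 4: "cb" => no
  Position 5: "bc" => no
  Position 6: "ca" => no
  Position 7: "aa" => no
  Position 8: "ac" => MATCH
  Position 9: "cc" => no
  Position 10: "cb" => no
Total occurrences: 1

1


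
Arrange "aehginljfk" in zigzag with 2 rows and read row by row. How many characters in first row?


Zigzag "aehginljfk" into 2 rows:
Placing characters:
  'a' => row 0
  'e' => row 1
  'h' => row 0
  'g' => row 1
  'i' => row 0
  'n' => row 1
  'l' => row 0
  'j' => row 1
  'f' => row 0
  'k' => row 1
Rows:
  Row 0: "ahilf"
  Row 1: "egnjk"
First row length: 5

5


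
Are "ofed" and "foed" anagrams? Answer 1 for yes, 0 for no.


Strings: "ofed", "foed"
Sorted first:  defo
Sorted second: defo
Sorted forms match => anagrams

1


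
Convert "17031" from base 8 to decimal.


Input: "17031" in base 8
Positional expansion:
  Digit '1' (value 1) x 8^4 = 4096
  Digit '7' (value 7) x 8^3 = 3584
  Digit '0' (value 0) x 8^2 = 0
  Digit '3' (value 3) x 8^1 = 24
  Digit '1' (value 1) x 8^0 = 1
Sum = 7705

7705


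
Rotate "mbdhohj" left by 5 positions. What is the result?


Input: "mbdhohj", rotate left by 5
First 5 characters: "mbdho"
Remaining characters: "hj"
Concatenate remaining + first: "hj" + "mbdho" = "hjmbdho"

hjmbdho


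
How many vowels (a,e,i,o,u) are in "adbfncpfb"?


Input: adbfncpfb
Checking each character:
  'a' at position 0: vowel (running total: 1)
  'd' at position 1: consonant
  'b' at position 2: consonant
  'f' at position 3: consonant
  'n' at position 4: consonant
  'c' at position 5: consonant
  'p' at position 6: consonant
  'f' at position 7: consonant
  'b' at position 8: consonant
Total vowels: 1

1


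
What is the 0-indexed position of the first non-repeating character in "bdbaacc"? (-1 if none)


Input: bdbaacc
Character frequencies:
  'a': 2
  'b': 2
  'c': 2
  'd': 1
Scanning left to right for freq == 1:
  Position 0 ('b'): freq=2, skip
  Position 1 ('d'): unique! => answer = 1

1


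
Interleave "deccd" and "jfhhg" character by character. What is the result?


Interleaving "deccd" and "jfhhg":
  Position 0: 'd' from first, 'j' from second => "dj"
  Position 1: 'e' from first, 'f' from second => "ef"
  Position 2: 'c' from first, 'h' from second => "ch"
  Position 3: 'c' from first, 'h' from second => "ch"
  Position 4: 'd' from first, 'g' from second => "dg"
Result: djefchchdg

djefchchdg


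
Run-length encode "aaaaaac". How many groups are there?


Input: aaaaaac
Scanning for consecutive runs:
  Group 1: 'a' x 6 (positions 0-5)
  Group 2: 'c' x 1 (positions 6-6)
Total groups: 2

2


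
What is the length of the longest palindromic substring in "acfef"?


Input: "acfef"
Checking substrings for palindromes:
  [2:5] "fef" (len 3) => palindrome
Longest palindromic substring: "fef" with length 3

3


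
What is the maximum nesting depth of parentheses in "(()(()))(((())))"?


Input: "(()(()))(((())))"
Tracking depth:
  Position 0 '(': depth becomes 1
  Position 1 '(': depth becomes 2
  Position 2 ')': depth becomes 1
  Position 3 '(': depth becomes 2
  Position 4 '(': depth becomes 3
  Position 5 ')': depth becomes 2
  Position 6 ')': depth becomes 1
  Position 7 ')': depth becomes 0
  Position 8 '(': depth becomes 1
  Position 9 '(': depth becomes 2
  Position 10 '(': depth becomes 3
  Position 11 '(': depth becomes 4
  Position 12 ')': depth becomes 3
  Position 13 ')': depth becomes 2
  Position 14 ')': depth becomes 1
  Position 15 ')': depth becomes 0
Maximum depth reached: 4

4


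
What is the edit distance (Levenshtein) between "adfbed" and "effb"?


Computing edit distance: "adfbed" -> "effb"
DP table:
           e    f    f    b
      0    1    2    3    4
  a   1    1    2    3    4
  d   2    2    2    3    4
  f   3    3    2    2    3
  b   4    4    3    3    2
  e   5    4    4    4    3
  d   6    5    5    5    4
Edit distance = dp[6][4] = 4

4


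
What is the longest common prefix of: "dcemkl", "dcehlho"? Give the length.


Words: dcemkl, dcehlho
  Position 0: all 'd' => match
  Position 1: all 'c' => match
  Position 2: all 'e' => match
  Position 3: ('m', 'h') => mismatch, stop
LCP = "dce" (length 3)

3


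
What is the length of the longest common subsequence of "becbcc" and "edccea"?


LCS of "becbcc" and "edccea"
DP table:
           e    d    c    c    e    a
      0    0    0    0    0    0    0
  b   0    0    0    0    0    0    0
  e   0    1    1    1    1    1    1
  c   0    1    1    2    2    2    2
  b   0    1    1    2    2    2    2
  c   0    1    1    2    3    3    3
  c   0    1    1    2    3    3    3
LCS length = dp[6][6] = 3

3


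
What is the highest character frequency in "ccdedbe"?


Input: ccdedbe
Character counts:
  'b': 1
  'c': 2
  'd': 2
  'e': 2
Maximum frequency: 2

2


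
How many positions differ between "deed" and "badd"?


Comparing "deed" and "badd" position by position:
  Position 0: 'd' vs 'b' => DIFFER
  Position 1: 'e' vs 'a' => DIFFER
  Position 2: 'e' vs 'd' => DIFFER
  Position 3: 'd' vs 'd' => same
Positions that differ: 3

3


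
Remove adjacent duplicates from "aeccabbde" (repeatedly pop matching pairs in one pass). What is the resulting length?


Input: aeccabbde
Stack-based adjacent duplicate removal:
  Read 'a': push. Stack: a
  Read 'e': push. Stack: ae
  Read 'c': push. Stack: aec
  Read 'c': matches stack top 'c' => pop. Stack: ae
  Read 'a': push. Stack: aea
  Read 'b': push. Stack: aeab
  Read 'b': matches stack top 'b' => pop. Stack: aea
  Read 'd': push. Stack: aead
  Read 'e': push. Stack: aeade
Final stack: "aeade" (length 5)

5


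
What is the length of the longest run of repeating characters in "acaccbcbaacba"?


Input: "acaccbcbaacba"
Scanning for longest run:
  Position 1 ('c'): new char, reset run to 1
  Position 2 ('a'): new char, reset run to 1
  Position 3 ('c'): new char, reset run to 1
  Position 4 ('c'): continues run of 'c', length=2
  Position 5 ('b'): new char, reset run to 1
  Position 6 ('c'): new char, reset run to 1
  Position 7 ('b'): new char, reset run to 1
  Position 8 ('a'): new char, reset run to 1
  Position 9 ('a'): continues run of 'a', length=2
  Position 10 ('c'): new char, reset run to 1
  Position 11 ('b'): new char, reset run to 1
  Position 12 ('a'): new char, reset run to 1
Longest run: 'c' with length 2

2


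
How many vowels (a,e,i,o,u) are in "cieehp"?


Input: cieehp
Checking each character:
  'c' at position 0: consonant
  'i' at position 1: vowel (running total: 1)
  'e' at position 2: vowel (running total: 2)
  'e' at position 3: vowel (running total: 3)
  'h' at position 4: consonant
  'p' at position 5: consonant
Total vowels: 3

3


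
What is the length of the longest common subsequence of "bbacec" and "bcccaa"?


LCS of "bbacec" and "bcccaa"
DP table:
           b    c    c    c    a    a
      0    0    0    0    0    0    0
  b   0    1    1    1    1    1    1
  b   0    1    1    1    1    1    1
  a   0    1    1    1    1    2    2
  c   0    1    2    2    2    2    2
  e   0    1    2    2    2    2    2
  c   0    1    2    3    3    3    3
LCS length = dp[6][6] = 3

3


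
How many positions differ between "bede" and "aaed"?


Comparing "bede" and "aaed" position by position:
  Position 0: 'b' vs 'a' => DIFFER
  Position 1: 'e' vs 'a' => DIFFER
  Position 2: 'd' vs 'e' => DIFFER
  Position 3: 'e' vs 'd' => DIFFER
Positions that differ: 4

4


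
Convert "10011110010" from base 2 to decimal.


Input: "10011110010" in base 2
Positional expansion:
  Digit '1' (value 1) x 2^10 = 1024
  Digit '0' (value 0) x 2^9 = 0
  Digit '0' (value 0) x 2^8 = 0
  Digit '1' (value 1) x 2^7 = 128
  Digit '1' (value 1) x 2^6 = 64
  Digit '1' (value 1) x 2^5 = 32
  Digit '1' (value 1) x 2^4 = 16
  Digit '0' (value 0) x 2^3 = 0
  Digit '0' (value 0) x 2^2 = 0
  Digit '1' (value 1) x 2^1 = 2
  Digit '0' (value 0) x 2^0 = 0
Sum = 1266

1266


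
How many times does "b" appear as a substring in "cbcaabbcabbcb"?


Searching for "b" in "cbcaabbcabbcb"
Scanning each position:
  Position 0: "c" => no
  Position 1: "b" => MATCH
  Position 2: "c" => no
  Position 3: "a" => no
  Position 4: "a" => no
  Position 5: "b" => MATCH
  Position 6: "b" => MATCH
  Position 7: "c" => no
  Position 8: "a" => no
  Position 9: "b" => MATCH
  Position 10: "b" => MATCH
  Position 11: "c" => no
  Position 12: "b" => MATCH
Total occurrences: 6

6


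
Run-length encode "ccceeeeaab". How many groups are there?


Input: ccceeeeaab
Scanning for consecutive runs:
  Group 1: 'c' x 3 (positions 0-2)
  Group 2: 'e' x 4 (positions 3-6)
  Group 3: 'a' x 2 (positions 7-8)
  Group 4: 'b' x 1 (positions 9-9)
Total groups: 4

4


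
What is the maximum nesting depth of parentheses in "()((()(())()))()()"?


Input: "()((()(())()))()()"
Tracking depth:
  Position 0 '(': depth becomes 1
  Position 1 ')': depth becomes 0
  Position 2 '(': depth becomes 1
  Position 3 '(': depth becomes 2
  Position 4 '(': depth becomes 3
  Position 5 ')': depth becomes 2
  Position 6 '(': depth becomes 3
  Position 7 '(': depth becomes 4
  Position 8 ')': depth becomes 3
  Position 9 ')': depth becomes 2
  Position 10 '(': depth becomes 3
  Position 11 ')': depth becomes 2
  Position 12 ')': depth becomes 1
  Position 13 ')': depth becomes 0
  Position 14 '(': depth becomes 1
  Position 15 ')': depth becomes 0
  Position 16 '(': depth becomes 1
  Position 17 ')': depth becomes 0
Maximum depth reached: 4

4


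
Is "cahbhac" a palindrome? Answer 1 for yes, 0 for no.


Input: cahbhac
Reversed: cahbhac
  Compare pos 0 ('c') with pos 6 ('c'): match
  Compare pos 1 ('a') with pos 5 ('a'): match
  Compare pos 2 ('h') with pos 4 ('h'): match
Result: palindrome

1


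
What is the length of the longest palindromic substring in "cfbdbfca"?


Input: "cfbdbfca"
Checking substrings for palindromes:
  [0:7] "cfbdbfc" (len 7) => palindrome
  [1:6] "fbdbf" (len 5) => palindrome
  [2:5] "bdb" (len 3) => palindrome
Longest palindromic substring: "cfbdbfc" with length 7

7


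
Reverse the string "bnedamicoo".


Input: bnedamicoo
Reading characters right to left:
  Position 9: 'o'
  Position 8: 'o'
  Position 7: 'c'
  Position 6: 'i'
  Position 5: 'm'
  Position 4: 'a'
  Position 3: 'd'
  Position 2: 'e'
  Position 1: 'n'
  Position 0: 'b'
Reversed: oocimadenb

oocimadenb


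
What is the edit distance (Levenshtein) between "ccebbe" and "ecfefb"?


Computing edit distance: "ccebbe" -> "ecfefb"
DP table:
           e    c    f    e    f    b
      0    1    2    3    4    5    6
  c   1    1    1    2    3    4    5
  c   2    2    1    2    3    4    5
  e   3    2    2    2    2    3    4
  b   4    3    3    3    3    3    3
  b   5    4    4    4    4    4    3
  e   6    5    5    5    4    5    4
Edit distance = dp[6][6] = 4

4


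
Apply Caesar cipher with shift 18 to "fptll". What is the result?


Caesar cipher: shift "fptll" by 18
  'f' (pos 5) + 18 = pos 23 = 'x'
  'p' (pos 15) + 18 = pos 7 = 'h'
  't' (pos 19) + 18 = pos 11 = 'l'
  'l' (pos 11) + 18 = pos 3 = 'd'
  'l' (pos 11) + 18 = pos 3 = 'd'
Result: xhldd

xhldd


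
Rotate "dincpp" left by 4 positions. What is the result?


Input: "dincpp", rotate left by 4
First 4 characters: "dinc"
Remaining characters: "pp"
Concatenate remaining + first: "pp" + "dinc" = "ppdinc"

ppdinc


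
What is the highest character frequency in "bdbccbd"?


Input: bdbccbd
Character counts:
  'b': 3
  'c': 2
  'd': 2
Maximum frequency: 3

3


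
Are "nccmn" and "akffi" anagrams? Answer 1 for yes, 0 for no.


Strings: "nccmn", "akffi"
Sorted first:  ccmnn
Sorted second: affik
Differ at position 0: 'c' vs 'a' => not anagrams

0


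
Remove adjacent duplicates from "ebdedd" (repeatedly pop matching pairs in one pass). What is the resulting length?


Input: ebdedd
Stack-based adjacent duplicate removal:
  Read 'e': push. Stack: e
  Read 'b': push. Stack: eb
  Read 'd': push. Stack: ebd
  Read 'e': push. Stack: ebde
  Read 'd': push. Stack: ebded
  Read 'd': matches stack top 'd' => pop. Stack: ebde
Final stack: "ebde" (length 4)

4


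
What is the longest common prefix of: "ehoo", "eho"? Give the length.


Words: ehoo, eho
  Position 0: all 'e' => match
  Position 1: all 'h' => match
  Position 2: all 'o' => match
LCP = "eho" (length 3)

3


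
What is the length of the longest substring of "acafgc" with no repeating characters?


Input: "acafgc"
Sliding window (track last position of each char):
  Position 0 ('a'): window [0,0] length 1 -- new best
  Position 1 ('c'): window [0,1] length 2 -- new best
  Position 2 ('a'): repeat (last at 0), move window start to 1
  Position 2 ('a'): window [1,2] length 2
  Position 3 ('f'): window [1,3] length 3 -- new best
  Position 4 ('g'): window [1,4] length 4 -- new best
  Position 5 ('c'): repeat (last at 1), move window start to 2
  Position 5 ('c'): window [2,5] length 4
Longest substring with no repeats: "cafg" with length 4

4


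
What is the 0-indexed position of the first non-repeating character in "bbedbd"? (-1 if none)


Input: bbedbd
Character frequencies:
  'b': 3
  'd': 2
  'e': 1
Scanning left to right for freq == 1:
  Position 0 ('b'): freq=3, skip
  Position 1 ('b'): freq=3, skip
  Position 2 ('e'): unique! => answer = 2

2


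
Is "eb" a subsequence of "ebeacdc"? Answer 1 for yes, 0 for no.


Check if "eb" is a subsequence of "ebeacdc"
Greedy scan:
  Position 0 ('e'): matches sub[0] = 'e'
  Position 1 ('b'): matches sub[1] = 'b'
  Position 2 ('e'): no match needed
  Position 3 ('a'): no match needed
  Position 4 ('c'): no match needed
  Position 5 ('d'): no match needed
  Position 6 ('c'): no match needed
All 2 characters matched => is a subsequence

1


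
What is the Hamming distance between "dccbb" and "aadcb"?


Comparing "dccbb" and "aadcb" position by position:
  Position 0: 'd' vs 'a' => differ
  Position 1: 'c' vs 'a' => differ
  Position 2: 'c' vs 'd' => differ
  Position 3: 'b' vs 'c' => differ
  Position 4: 'b' vs 'b' => same
Total differences (Hamming distance): 4

4


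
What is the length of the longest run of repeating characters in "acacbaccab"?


Input: "acacbaccab"
Scanning for longest run:
  Position 1 ('c'): new char, reset run to 1
  Position 2 ('a'): new char, reset run to 1
  Position 3 ('c'): new char, reset run to 1
  Position 4 ('b'): new char, reset run to 1
  Position 5 ('a'): new char, reset run to 1
  Position 6 ('c'): new char, reset run to 1
  Position 7 ('c'): continues run of 'c', length=2
  Position 8 ('a'): new char, reset run to 1
  Position 9 ('b'): new char, reset run to 1
Longest run: 'c' with length 2

2


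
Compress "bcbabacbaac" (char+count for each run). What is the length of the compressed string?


Input: bcbabacbaac
Runs:
  'b' x 1 => "b1"
  'c' x 1 => "c1"
  'b' x 1 => "b1"
  'a' x 1 => "a1"
  'b' x 1 => "b1"
  'a' x 1 => "a1"
  'c' x 1 => "c1"
  'b' x 1 => "b1"
  'a' x 2 => "a2"
  'c' x 1 => "c1"
Compressed: "b1c1b1a1b1a1c1b1a2c1"
Compressed length: 20

20


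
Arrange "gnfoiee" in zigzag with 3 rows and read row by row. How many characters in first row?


Zigzag "gnfoiee" into 3 rows:
Placing characters:
  'g' => row 0
  'n' => row 1
  'f' => row 2
  'o' => row 1
  'i' => row 0
  'e' => row 1
  'e' => row 2
Rows:
  Row 0: "gi"
  Row 1: "noe"
  Row 2: "fe"
First row length: 2

2


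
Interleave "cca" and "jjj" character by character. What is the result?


Interleaving "cca" and "jjj":
  Position 0: 'c' from first, 'j' from second => "cj"
  Position 1: 'c' from first, 'j' from second => "cj"
  Position 2: 'a' from first, 'j' from second => "aj"
Result: cjcjaj

cjcjaj


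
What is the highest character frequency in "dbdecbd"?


Input: dbdecbd
Character counts:
  'b': 2
  'c': 1
  'd': 3
  'e': 1
Maximum frequency: 3

3


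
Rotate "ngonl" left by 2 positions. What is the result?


Input: "ngonl", rotate left by 2
First 2 characters: "ng"
Remaining characters: "onl"
Concatenate remaining + first: "onl" + "ng" = "onlng"

onlng


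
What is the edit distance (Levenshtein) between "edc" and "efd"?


Computing edit distance: "edc" -> "efd"
DP table:
           e    f    d
      0    1    2    3
  e   1    0    1    2
  d   2    1    1    1
  c   3    2    2    2
Edit distance = dp[3][3] = 2

2


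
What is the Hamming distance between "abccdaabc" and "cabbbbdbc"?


Comparing "abccdaabc" and "cabbbbdbc" position by position:
  Position 0: 'a' vs 'c' => differ
  Position 1: 'b' vs 'a' => differ
  Position 2: 'c' vs 'b' => differ
  Position 3: 'c' vs 'b' => differ
  Position 4: 'd' vs 'b' => differ
  Position 5: 'a' vs 'b' => differ
  Position 6: 'a' vs 'd' => differ
  Position 7: 'b' vs 'b' => same
  Position 8: 'c' vs 'c' => same
Total differences (Hamming distance): 7

7


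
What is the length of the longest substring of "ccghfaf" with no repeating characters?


Input: "ccghfaf"
Sliding window (track last position of each char):
  Position 0 ('c'): window [0,0] length 1 -- new best
  Position 1 ('c'): repeat (last at 0), move window start to 1
  Position 1 ('c'): window [1,1] length 1
  Position 2 ('g'): window [1,2] length 2 -- new best
  Position 3 ('h'): window [1,3] length 3 -- new best
  Position 4 ('f'): window [1,4] length 4 -- new best
  Position 5 ('a'): window [1,5] length 5 -- new best
  Position 6 ('f'): repeat (last at 4), move window start to 5
  Position 6 ('f'): window [5,6] length 2
Longest substring with no repeats: "cghfa" with length 5

5


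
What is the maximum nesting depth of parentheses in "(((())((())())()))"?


Input: "(((())((())())()))"
Tracking depth:
  Position 0 '(': depth becomes 1
  Position 1 '(': depth becomes 2
  Position 2 '(': depth becomes 3
  Position 3 '(': depth becomes 4
  Position 4 ')': depth becomes 3
  Position 5 ')': depth becomes 2
  Position 6 '(': depth becomes 3
  Position 7 '(': depth becomes 4
  Position 8 '(': depth becomes 5
  Position 9 ')': depth becomes 4
  Position 10 ')': depth becomes 3
  Position 11 '(': depth becomes 4
  Position 12 ')': depth becomes 3
  Position 13 ')': depth becomes 2
  Position 14 '(': depth becomes 3
  Position 15 ')': depth becomes 2
  Position 16 ')': depth becomes 1
  Position 17 ')': depth becomes 0
Maximum depth reached: 5

5


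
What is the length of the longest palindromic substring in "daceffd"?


Input: "daceffd"
Checking substrings for palindromes:
  [4:6] "ff" (len 2) => palindrome
Longest palindromic substring: "ff" with length 2

2


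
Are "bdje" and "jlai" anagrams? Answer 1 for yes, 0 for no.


Strings: "bdje", "jlai"
Sorted first:  bdej
Sorted second: aijl
Differ at position 0: 'b' vs 'a' => not anagrams

0


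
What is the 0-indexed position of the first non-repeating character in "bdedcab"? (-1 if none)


Input: bdedcab
Character frequencies:
  'a': 1
  'b': 2
  'c': 1
  'd': 2
  'e': 1
Scanning left to right for freq == 1:
  Position 0 ('b'): freq=2, skip
  Position 1 ('d'): freq=2, skip
  Position 2 ('e'): unique! => answer = 2

2


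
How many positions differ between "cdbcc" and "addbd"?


Comparing "cdbcc" and "addbd" position by position:
  Position 0: 'c' vs 'a' => DIFFER
  Position 1: 'd' vs 'd' => same
  Position 2: 'b' vs 'd' => DIFFER
  Position 3: 'c' vs 'b' => DIFFER
  Position 4: 'c' vs 'd' => DIFFER
Positions that differ: 4

4


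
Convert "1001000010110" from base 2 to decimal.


Input: "1001000010110" in base 2
Positional expansion:
  Digit '1' (value 1) x 2^12 = 4096
  Digit '0' (value 0) x 2^11 = 0
  Digit '0' (value 0) x 2^10 = 0
  Digit '1' (value 1) x 2^9 = 512
  Digit '0' (value 0) x 2^8 = 0
  Digit '0' (value 0) x 2^7 = 0
  Digit '0' (value 0) x 2^6 = 0
  Digit '0' (value 0) x 2^5 = 0
  Digit '1' (value 1) x 2^4 = 16
  Digit '0' (value 0) x 2^3 = 0
  Digit '1' (value 1) x 2^2 = 4
  Digit '1' (value 1) x 2^1 = 2
  Digit '0' (value 0) x 2^0 = 0
Sum = 4630

4630


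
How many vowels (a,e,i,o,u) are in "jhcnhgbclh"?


Input: jhcnhgbclh
Checking each character:
  'j' at position 0: consonant
  'h' at position 1: consonant
  'c' at position 2: consonant
  'n' at position 3: consonant
  'h' at position 4: consonant
  'g' at position 5: consonant
  'b' at position 6: consonant
  'c' at position 7: consonant
  'l' at position 8: consonant
  'h' at position 9: consonant
Total vowels: 0

0


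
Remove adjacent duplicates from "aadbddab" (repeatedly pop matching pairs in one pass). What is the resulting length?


Input: aadbddab
Stack-based adjacent duplicate removal:
  Read 'a': push. Stack: a
  Read 'a': matches stack top 'a' => pop. Stack: (empty)
  Read 'd': push. Stack: d
  Read 'b': push. Stack: db
  Read 'd': push. Stack: dbd
  Read 'd': matches stack top 'd' => pop. Stack: db
  Read 'a': push. Stack: dba
  Read 'b': push. Stack: dbab
Final stack: "dbab" (length 4)

4


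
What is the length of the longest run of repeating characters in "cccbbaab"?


Input: "cccbbaab"
Scanning for longest run:
  Position 1 ('c'): continues run of 'c', length=2
  Position 2 ('c'): continues run of 'c', length=3
  Position 3 ('b'): new char, reset run to 1
  Position 4 ('b'): continues run of 'b', length=2
  Position 5 ('a'): new char, reset run to 1
  Position 6 ('a'): continues run of 'a', length=2
  Position 7 ('b'): new char, reset run to 1
Longest run: 'c' with length 3

3


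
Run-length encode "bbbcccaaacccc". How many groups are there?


Input: bbbcccaaacccc
Scanning for consecutive runs:
  Group 1: 'b' x 3 (positions 0-2)
  Group 2: 'c' x 3 (positions 3-5)
  Group 3: 'a' x 3 (positions 6-8)
  Group 4: 'c' x 4 (positions 9-12)
Total groups: 4

4


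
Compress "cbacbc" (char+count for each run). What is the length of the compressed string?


Input: cbacbc
Runs:
  'c' x 1 => "c1"
  'b' x 1 => "b1"
  'a' x 1 => "a1"
  'c' x 1 => "c1"
  'b' x 1 => "b1"
  'c' x 1 => "c1"
Compressed: "c1b1a1c1b1c1"
Compressed length: 12

12


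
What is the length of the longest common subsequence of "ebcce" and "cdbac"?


LCS of "ebcce" and "cdbac"
DP table:
           c    d    b    a    c
      0    0    0    0    0    0
  e   0    0    0    0    0    0
  b   0    0    0    1    1    1
  c   0    1    1    1    1    2
  c   0    1    1    1    1    2
  e   0    1    1    1    1    2
LCS length = dp[5][5] = 2

2


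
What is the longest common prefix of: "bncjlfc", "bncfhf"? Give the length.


Words: bncjlfc, bncfhf
  Position 0: all 'b' => match
  Position 1: all 'n' => match
  Position 2: all 'c' => match
  Position 3: ('j', 'f') => mismatch, stop
LCP = "bnc" (length 3)

3


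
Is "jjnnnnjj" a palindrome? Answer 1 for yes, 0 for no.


Input: jjnnnnjj
Reversed: jjnnnnjj
  Compare pos 0 ('j') with pos 7 ('j'): match
  Compare pos 1 ('j') with pos 6 ('j'): match
  Compare pos 2 ('n') with pos 5 ('n'): match
  Compare pos 3 ('n') with pos 4 ('n'): match
Result: palindrome

1


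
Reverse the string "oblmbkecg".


Input: oblmbkecg
Reading characters right to left:
  Position 8: 'g'
  Position 7: 'c'
  Position 6: 'e'
  Position 5: 'k'
  Position 4: 'b'
  Position 3: 'm'
  Position 2: 'l'
  Position 1: 'b'
  Position 0: 'o'
Reversed: gcekbmlbo

gcekbmlbo


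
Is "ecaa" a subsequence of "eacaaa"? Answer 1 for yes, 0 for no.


Check if "ecaa" is a subsequence of "eacaaa"
Greedy scan:
  Position 0 ('e'): matches sub[0] = 'e'
  Position 1 ('a'): no match needed
  Position 2 ('c'): matches sub[1] = 'c'
  Position 3 ('a'): matches sub[2] = 'a'
  Position 4 ('a'): matches sub[3] = 'a'
  Position 5 ('a'): no match needed
All 4 characters matched => is a subsequence

1


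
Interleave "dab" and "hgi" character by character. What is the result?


Interleaving "dab" and "hgi":
  Position 0: 'd' from first, 'h' from second => "dh"
  Position 1: 'a' from first, 'g' from second => "ag"
  Position 2: 'b' from first, 'i' from second => "bi"
Result: dhagbi

dhagbi


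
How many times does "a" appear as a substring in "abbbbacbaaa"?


Searching for "a" in "abbbbacbaaa"
Scanning each position:
  Position 0: "a" => MATCH
  Position 1: "b" => no
  Position 2: "b" => no
  Position 3: "b" => no
  Position 4: "b" => no
  Position 5: "a" => MATCH
  Position 6: "c" => no
  Position 7: "b" => no
  Position 8: "a" => MATCH
  Position 9: "a" => MATCH
  Position 10: "a" => MATCH
Total occurrences: 5

5


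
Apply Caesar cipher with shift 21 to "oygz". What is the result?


Caesar cipher: shift "oygz" by 21
  'o' (pos 14) + 21 = pos 9 = 'j'
  'y' (pos 24) + 21 = pos 19 = 't'
  'g' (pos 6) + 21 = pos 1 = 'b'
  'z' (pos 25) + 21 = pos 20 = 'u'
Result: jtbu

jtbu


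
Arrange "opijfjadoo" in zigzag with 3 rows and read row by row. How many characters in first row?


Zigzag "opijfjadoo" into 3 rows:
Placing characters:
  'o' => row 0
  'p' => row 1
  'i' => row 2
  'j' => row 1
  'f' => row 0
  'j' => row 1
  'a' => row 2
  'd' => row 1
  'o' => row 0
  'o' => row 1
Rows:
  Row 0: "ofo"
  Row 1: "pjjdo"
  Row 2: "ia"
First row length: 3

3


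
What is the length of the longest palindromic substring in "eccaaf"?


Input: "eccaaf"
Checking substrings for palindromes:
  [1:3] "cc" (len 2) => palindrome
  [3:5] "aa" (len 2) => palindrome
Longest palindromic substring: "cc" with length 2

2


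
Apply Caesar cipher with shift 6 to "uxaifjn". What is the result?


Caesar cipher: shift "uxaifjn" by 6
  'u' (pos 20) + 6 = pos 0 = 'a'
  'x' (pos 23) + 6 = pos 3 = 'd'
  'a' (pos 0) + 6 = pos 6 = 'g'
  'i' (pos 8) + 6 = pos 14 = 'o'
  'f' (pos 5) + 6 = pos 11 = 'l'
  'j' (pos 9) + 6 = pos 15 = 'p'
  'n' (pos 13) + 6 = pos 19 = 't'
Result: adgolpt

adgolpt


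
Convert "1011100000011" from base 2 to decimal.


Input: "1011100000011" in base 2
Positional expansion:
  Digit '1' (value 1) x 2^12 = 4096
  Digit '0' (value 0) x 2^11 = 0
  Digit '1' (value 1) x 2^10 = 1024
  Digit '1' (value 1) x 2^9 = 512
  Digit '1' (value 1) x 2^8 = 256
  Digit '0' (value 0) x 2^7 = 0
  Digit '0' (value 0) x 2^6 = 0
  Digit '0' (value 0) x 2^5 = 0
  Digit '0' (value 0) x 2^4 = 0
  Digit '0' (value 0) x 2^3 = 0
  Digit '0' (value 0) x 2^2 = 0
  Digit '1' (value 1) x 2^1 = 2
  Digit '1' (value 1) x 2^0 = 1
Sum = 5891

5891


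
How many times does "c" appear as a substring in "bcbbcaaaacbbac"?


Searching for "c" in "bcbbcaaaacbbac"
Scanning each position:
  Position 0: "b" => no
  Position 1: "c" => MATCH
  Position 2: "b" => no
  Position 3: "b" => no
  Position 4: "c" => MATCH
  Position 5: "a" => no
  Position 6: "a" => no
  Position 7: "a" => no
  Position 8: "a" => no
  Position 9: "c" => MATCH
  Position 10: "b" => no
  Position 11: "b" => no
  Position 12: "a" => no
  Position 13: "c" => MATCH
Total occurrences: 4

4


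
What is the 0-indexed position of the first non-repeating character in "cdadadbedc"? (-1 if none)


Input: cdadadbedc
Character frequencies:
  'a': 2
  'b': 1
  'c': 2
  'd': 4
  'e': 1
Scanning left to right for freq == 1:
  Position 0 ('c'): freq=2, skip
  Position 1 ('d'): freq=4, skip
  Position 2 ('a'): freq=2, skip
  Position 3 ('d'): freq=4, skip
  Position 4 ('a'): freq=2, skip
  Position 5 ('d'): freq=4, skip
  Position 6 ('b'): unique! => answer = 6

6


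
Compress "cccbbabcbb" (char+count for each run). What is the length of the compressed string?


Input: cccbbabcbb
Runs:
  'c' x 3 => "c3"
  'b' x 2 => "b2"
  'a' x 1 => "a1"
  'b' x 1 => "b1"
  'c' x 1 => "c1"
  'b' x 2 => "b2"
Compressed: "c3b2a1b1c1b2"
Compressed length: 12

12


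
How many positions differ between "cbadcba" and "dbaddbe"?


Comparing "cbadcba" and "dbaddbe" position by position:
  Position 0: 'c' vs 'd' => DIFFER
  Position 1: 'b' vs 'b' => same
  Position 2: 'a' vs 'a' => same
  Position 3: 'd' vs 'd' => same
  Position 4: 'c' vs 'd' => DIFFER
  Position 5: 'b' vs 'b' => same
  Position 6: 'a' vs 'e' => DIFFER
Positions that differ: 3

3


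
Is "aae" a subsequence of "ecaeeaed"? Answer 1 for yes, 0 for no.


Check if "aae" is a subsequence of "ecaeeaed"
Greedy scan:
  Position 0 ('e'): no match needed
  Position 1 ('c'): no match needed
  Position 2 ('a'): matches sub[0] = 'a'
  Position 3 ('e'): no match needed
  Position 4 ('e'): no match needed
  Position 5 ('a'): matches sub[1] = 'a'
  Position 6 ('e'): matches sub[2] = 'e'
  Position 7 ('d'): no match needed
All 3 characters matched => is a subsequence

1


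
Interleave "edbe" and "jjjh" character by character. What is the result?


Interleaving "edbe" and "jjjh":
  Position 0: 'e' from first, 'j' from second => "ej"
  Position 1: 'd' from first, 'j' from second => "dj"
  Position 2: 'b' from first, 'j' from second => "bj"
  Position 3: 'e' from first, 'h' from second => "eh"
Result: ejdjbjeh

ejdjbjeh


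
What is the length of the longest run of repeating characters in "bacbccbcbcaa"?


Input: "bacbccbcbcaa"
Scanning for longest run:
  Position 1 ('a'): new char, reset run to 1
  Position 2 ('c'): new char, reset run to 1
  Position 3 ('b'): new char, reset run to 1
  Position 4 ('c'): new char, reset run to 1
  Position 5 ('c'): continues run of 'c', length=2
  Position 6 ('b'): new char, reset run to 1
  Position 7 ('c'): new char, reset run to 1
  Position 8 ('b'): new char, reset run to 1
  Position 9 ('c'): new char, reset run to 1
  Position 10 ('a'): new char, reset run to 1
  Position 11 ('a'): continues run of 'a', length=2
Longest run: 'c' with length 2

2


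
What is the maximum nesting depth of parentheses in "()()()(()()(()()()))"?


Input: "()()()(()()(()()()))"
Tracking depth:
  Position 0 '(': depth becomes 1
  Position 1 ')': depth becomes 0
  Position 2 '(': depth becomes 1
  Position 3 ')': depth becomes 0
  Position 4 '(': depth becomes 1
  Position 5 ')': depth becomes 0
  Position 6 '(': depth becomes 1
  Position 7 '(': depth becomes 2
  Position 8 ')': depth becomes 1
  Position 9 '(': depth becomes 2
  Position 10 ')': depth becomes 1
  Position 11 '(': depth becomes 2
  Position 12 '(': depth becomes 3
  Position 13 ')': depth becomes 2
  Position 14 '(': depth becomes 3
  Position 15 ')': depth becomes 2
  Position 16 '(': depth becomes 3
  Position 17 ')': depth becomes 2
  Position 18 ')': depth becomes 1
  Position 19 ')': depth becomes 0
Maximum depth reached: 3

3


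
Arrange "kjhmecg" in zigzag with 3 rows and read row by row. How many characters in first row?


Zigzag "kjhmecg" into 3 rows:
Placing characters:
  'k' => row 0
  'j' => row 1
  'h' => row 2
  'm' => row 1
  'e' => row 0
  'c' => row 1
  'g' => row 2
Rows:
  Row 0: "ke"
  Row 1: "jmc"
  Row 2: "hg"
First row length: 2

2


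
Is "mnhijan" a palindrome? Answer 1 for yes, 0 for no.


Input: mnhijan
Reversed: najihnm
  Compare pos 0 ('m') with pos 6 ('n'): MISMATCH
  Compare pos 1 ('n') with pos 5 ('a'): MISMATCH
  Compare pos 2 ('h') with pos 4 ('j'): MISMATCH
Result: not a palindrome

0


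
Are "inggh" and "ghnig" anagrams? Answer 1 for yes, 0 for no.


Strings: "inggh", "ghnig"
Sorted first:  gghin
Sorted second: gghin
Sorted forms match => anagrams

1


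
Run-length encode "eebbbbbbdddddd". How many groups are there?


Input: eebbbbbbdddddd
Scanning for consecutive runs:
  Group 1: 'e' x 2 (positions 0-1)
  Group 2: 'b' x 6 (positions 2-7)
  Group 3: 'd' x 6 (positions 8-13)
Total groups: 3

3


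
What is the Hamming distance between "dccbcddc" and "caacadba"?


Comparing "dccbcddc" and "caacadba" position by position:
  Position 0: 'd' vs 'c' => differ
  Position 1: 'c' vs 'a' => differ
  Position 2: 'c' vs 'a' => differ
  Position 3: 'b' vs 'c' => differ
  Position 4: 'c' vs 'a' => differ
  Position 5: 'd' vs 'd' => same
  Position 6: 'd' vs 'b' => differ
  Position 7: 'c' vs 'a' => differ
Total differences (Hamming distance): 7

7


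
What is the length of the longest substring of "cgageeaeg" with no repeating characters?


Input: "cgageeaeg"
Sliding window (track last position of each char):
  Position 0 ('c'): window [0,0] length 1 -- new best
  Position 1 ('g'): window [0,1] length 2 -- new best
  Position 2 ('a'): window [0,2] length 3 -- new best
  Position 3 ('g'): repeat (last at 1), move window start to 2
  Position 3 ('g'): window [2,3] length 2
  Position 4 ('e'): window [2,4] length 3
  Position 5 ('e'): repeat (last at 4), move window start to 5
  Position 5 ('e'): window [5,5] length 1
  Position 6 ('a'): window [5,6] length 2
  Position 7 ('e'): repeat (last at 5), move window start to 6
  Position 7 ('e'): window [6,7] length 2
  Position 8 ('g'): window [6,8] length 3
Longest substring with no repeats: "cga" with length 3

3


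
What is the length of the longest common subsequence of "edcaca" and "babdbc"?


LCS of "edcaca" and "babdbc"
DP table:
           b    a    b    d    b    c
      0    0    0    0    0    0    0
  e   0    0    0    0    0    0    0
  d   0    0    0    0    1    1    1
  c   0    0    0    0    1    1    2
  a   0    0    1    1    1    1    2
  c   0    0    1    1    1    1    2
  a   0    0    1    1    1    1    2
LCS length = dp[6][6] = 2

2


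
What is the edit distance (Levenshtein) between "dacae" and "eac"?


Computing edit distance: "dacae" -> "eac"
DP table:
           e    a    c
      0    1    2    3
  d   1    1    2    3
  a   2    2    1    2
  c   3    3    2    1
  a   4    4    3    2
  e   5    4    4    3
Edit distance = dp[5][3] = 3

3


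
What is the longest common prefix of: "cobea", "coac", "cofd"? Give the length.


Words: cobea, coac, cofd
  Position 0: all 'c' => match
  Position 1: all 'o' => match
  Position 2: ('b', 'a', 'f') => mismatch, stop
LCP = "co" (length 2)

2


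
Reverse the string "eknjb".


Input: eknjb
Reading characters right to left:
  Position 4: 'b'
  Position 3: 'j'
  Position 2: 'n'
  Position 1: 'k'
  Position 0: 'e'
Reversed: bjnke

bjnke


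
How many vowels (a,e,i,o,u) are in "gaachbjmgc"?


Input: gaachbjmgc
Checking each character:
  'g' at position 0: consonant
  'a' at position 1: vowel (running total: 1)
  'a' at position 2: vowel (running total: 2)
  'c' at position 3: consonant
  'h' at position 4: consonant
  'b' at position 5: consonant
  'j' at position 6: consonant
  'm' at position 7: consonant
  'g' at position 8: consonant
  'c' at position 9: consonant
Total vowels: 2

2


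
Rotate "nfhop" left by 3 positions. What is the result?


Input: "nfhop", rotate left by 3
First 3 characters: "nfh"
Remaining characters: "op"
Concatenate remaining + first: "op" + "nfh" = "opnfh"

opnfh


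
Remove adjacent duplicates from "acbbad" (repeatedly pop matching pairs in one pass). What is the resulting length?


Input: acbbad
Stack-based adjacent duplicate removal:
  Read 'a': push. Stack: a
  Read 'c': push. Stack: ac
  Read 'b': push. Stack: acb
  Read 'b': matches stack top 'b' => pop. Stack: ac
  Read 'a': push. Stack: aca
  Read 'd': push. Stack: acad
Final stack: "acad" (length 4)

4
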